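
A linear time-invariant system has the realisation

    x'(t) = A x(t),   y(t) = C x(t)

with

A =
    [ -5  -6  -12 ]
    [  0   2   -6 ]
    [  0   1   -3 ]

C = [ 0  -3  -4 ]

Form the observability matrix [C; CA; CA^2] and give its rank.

CA = [[0, -10, 30]]
CA^2 = [[0, 10, -30]]
Observability matrix O = [C; CA; CA^2] = [[0, -3, -4], [0, -10, 30], [0, 10, -30]]
Column 1 of O is identically zero, so rank(O) ≤ 2.
The 2×2 minor from rows 1, 2, columns 2, 3 is (-3)·30 - (-4)·(-10) = -90 - 40 = -130 ≠ 0, so rank(O) = 2.
rank(O) = 2 < n = 3, so the pair (A, C) is not completely observable.

2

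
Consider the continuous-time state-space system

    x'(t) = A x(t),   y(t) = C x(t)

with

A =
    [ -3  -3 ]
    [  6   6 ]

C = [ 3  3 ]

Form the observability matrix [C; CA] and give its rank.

1

CA = [[9, 9]]
Observability matrix O = [C; CA] = [[3, 3], [9, 9]]
Every row of O is a scalar multiple of row 1 = [3, 3] (multipliers 1, 3), so the rows span a one-dimensional space.
O ≠ 0, hence rank(O) = 1.
rank(O) = 1 < n = 2, so the pair (A, C) is not completely observable.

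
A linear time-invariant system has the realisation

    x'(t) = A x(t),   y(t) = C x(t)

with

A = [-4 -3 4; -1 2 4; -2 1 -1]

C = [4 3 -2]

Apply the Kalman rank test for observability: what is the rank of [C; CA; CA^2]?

3

CA = [[-15, -8, 30]]
CA^2 = [[8, 59, -122]]
Observability matrix O = [C; CA; CA^2] = [[4, 3, -2], [-15, -8, 30], [8, 59, -122]]
det(O) = 4·((-8)·(-122) - 30·59) - 3·((-15)·(-122) - 30·8) + (-2)·((-15)·59 - (-8)·8) = 4·(-794) - 3·1590 + (-2)·(-821) = -6304 ≠ 0, so rank(O) = 3.
rank(O) = 3 = n, so the pair (A, C) is completely observable.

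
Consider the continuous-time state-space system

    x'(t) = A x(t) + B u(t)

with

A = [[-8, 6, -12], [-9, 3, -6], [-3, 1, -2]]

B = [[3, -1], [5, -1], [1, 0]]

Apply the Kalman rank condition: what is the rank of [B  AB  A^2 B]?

2

AB = [[-6, 2], [-18, 6], [-6, 2]]
A^2B = [[12, -4], [36, -12], [12, -4]]
Controllability matrix C = [B  AB  A^2B] = [[3, -1, -6, 2, 12, -4], [5, -1, -18, 6, 36, -12], [1, 0, -6, 2, 12, -4]]
The rows r1, r2, r3 of C are linearly dependent: r1 - r2 + 2·r3 = 0 (check each entry), so rank(C) ≤ 2.
The 2×2 minor from rows 1, 2, columns 1, 2 is 3·(-1) - (-1)·5 = -3 - (-5) = 2 ≠ 0, so rank(C) = 2.
rank(C) = 2 < n = 3, so the pair (A, B) is not completely controllable.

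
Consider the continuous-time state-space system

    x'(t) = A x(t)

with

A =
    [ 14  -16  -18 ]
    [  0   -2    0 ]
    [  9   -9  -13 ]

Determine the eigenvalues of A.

-4, -2, 5

det(sI - A) = s^3 - (tr A)s^2 + (M11 + M22 + M33)s - det A, where Mii is the 2×2 principal minor of A obtained by deleting row i and column i.
tr A = 14 + (-2) + (-13) = -1; M11 = (-2)·(-13) - 0·(-9) = 26 - 0 = 26; M22 = 14·(-13) - (-18)·9 = -182 - (-162) = -20; M33 = 14·(-2) - (-16)·0 = -28 - 0 = -28; sum of minors = -22.
det A = 14·((-2)·(-13) - 0·(-9)) - (-16)·(0·(-13) - 0·9) + (-18)·(0·(-9) - (-2)·9) = 14·26 - (-16)·0 + (-18)·18 = 40.
So p(s) = det(sI - A) = s^3 + s^2 - 22s - 40.
Rational-root test: any integer root divides -40. Testing small divisors, s = -2 works: p(-2) = -8 + 4 + 44 + (-40) = 0, so (s + 2) is a factor.
Dividing, p(s) = (s + 2)(s^2 - s - 20).
Factor s^2 - s - 20: two numbers with sum 1 and product -20 are 5 and -4, so s^2 - s - 20 = (s - 5)(s + 4).
Hence p(s) = (s - 5) (s + 2) (s + 4), with roots -4, -2, 5.
At least one eigenvalue has non-negative real part, so the system is not asymptotically stable.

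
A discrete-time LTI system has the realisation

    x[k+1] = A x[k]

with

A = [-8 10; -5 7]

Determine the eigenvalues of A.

-3, 2

det(zI - A) = z^2 - (tr A)z + det A, with tr A = (-8) + 7 = -1 and det A = (-8)·7 - 10·(-5) = -56 - (-50) = -6.
So p(z) = det(zI - A) = z^2 + z - 6.
Factor z^2 + z - 6: two numbers with sum -1 and product -6 are 2 and -3, so z^2 + z - 6 = (z - 2)(z + 3).
Hence p(z) = (z - 2) (z + 3), with roots -3, 2.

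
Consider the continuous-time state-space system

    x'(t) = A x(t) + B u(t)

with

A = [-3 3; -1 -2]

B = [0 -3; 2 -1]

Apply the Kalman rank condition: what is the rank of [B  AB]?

2

AB = [[6, 6], [-4, 5]]
Controllability matrix C = [B  AB] = [[0, -3, 6, 6], [2, -1, -4, 5]]
Take the 2×2 submatrix of C formed by columns 1, 2: [[0, -3], [2, -1]]. Its determinant is 0·(-1) - (-3)·2 = 0 - (-6) = 6 ≠ 0.
So rank(C) ≥ 2; since C has 2 rows, rank(C) = 2.
rank(C) = 2 = n, so the pair (A, B) is completely controllable.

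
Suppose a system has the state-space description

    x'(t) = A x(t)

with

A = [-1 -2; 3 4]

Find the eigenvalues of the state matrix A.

1, 2

det(sI - A) = s^2 - (tr A)s + det A, with tr A = (-1) + 4 = 3 and det A = (-1)·4 - (-2)·3 = -4 - (-6) = 2.
So p(s) = det(sI - A) = s^2 - 3s + 2.
Factor s^2 - 3s + 2: two numbers with sum 3 and product 2 are 2 and 1, so s^2 - 3s + 2 = (s - 2)(s - 1).
Hence p(s) = (s - 2) (s - 1), with roots 1, 2.
At least one eigenvalue has non-negative real part, so the system is not asymptotically stable.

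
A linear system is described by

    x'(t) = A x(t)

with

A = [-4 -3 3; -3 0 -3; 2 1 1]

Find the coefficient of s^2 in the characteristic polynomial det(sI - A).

Expand det(sI - A) for the 3×3 matrix.
p(s) = s^3 + 3s^2 - 16s + 12.
(Check: constant term = det(-A) = (-1)^3 det A = 12; coefficient of s^2 = -tr A = 3.)
The coefficient of s^2 is 3.

3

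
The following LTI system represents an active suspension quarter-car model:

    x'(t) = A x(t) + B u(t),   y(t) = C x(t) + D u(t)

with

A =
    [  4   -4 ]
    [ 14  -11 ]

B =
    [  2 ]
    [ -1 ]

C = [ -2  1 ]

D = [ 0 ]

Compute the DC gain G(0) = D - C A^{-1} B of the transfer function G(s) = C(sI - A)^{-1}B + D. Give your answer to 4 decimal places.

G(0) = C(-A)^{-1}B + D = -C A^{-1} B + D.
det A = 12, so A^{-1} = (1/12)·adj(A) = [[-11/12, 1/3], [-7/6, 1/3]]
A^{-1} B = [-13/6, -8/3]^T
C A^{-1} B = 5/3
G(0) = D - C A^{-1} B = 0 - (5/3) = -5/3 ≈ -1.6667

-1.6667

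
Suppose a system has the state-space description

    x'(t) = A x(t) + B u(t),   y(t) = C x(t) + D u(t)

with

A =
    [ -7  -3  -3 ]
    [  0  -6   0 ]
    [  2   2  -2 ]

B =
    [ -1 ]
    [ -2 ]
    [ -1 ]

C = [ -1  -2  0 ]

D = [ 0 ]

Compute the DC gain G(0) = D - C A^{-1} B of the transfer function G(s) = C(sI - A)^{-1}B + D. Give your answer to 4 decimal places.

0.4167

G(0) = C(-A)^{-1}B + D = -C A^{-1} B + D.
det A = -120, so A^{-1} = (1/-120)·adj(A) = [[-1/10, 1/10, 3/20], [0, -1/6, 0], [-1/10, -1/15, -7/20]]
A^{-1} B = [-1/4, 1/3, 7/12]^T
C A^{-1} B = -5/12
G(0) = D - C A^{-1} B = 0 - (-5/12) = 5/12 ≈ 0.4167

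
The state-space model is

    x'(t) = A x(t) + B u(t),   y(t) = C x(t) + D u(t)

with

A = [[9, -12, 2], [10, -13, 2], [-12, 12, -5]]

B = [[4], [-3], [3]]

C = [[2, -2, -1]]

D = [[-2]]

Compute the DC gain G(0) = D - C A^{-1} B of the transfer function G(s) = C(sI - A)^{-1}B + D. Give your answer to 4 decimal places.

28.2000

G(0) = C(-A)^{-1}B + D = -C A^{-1} B + D.
det A = -15, so A^{-1} = (1/-15)·adj(A) = [[-41/15, 12/5, -2/15], [-26/15, 7/5, -2/15], [12/5, -12/5, -1/5]]
A^{-1} B = [-278/15, -173/15, 81/5]^T
C A^{-1} B = -151/5
G(0) = D - C A^{-1} B = -2 - (-151/5) = 141/5 ≈ 28.2000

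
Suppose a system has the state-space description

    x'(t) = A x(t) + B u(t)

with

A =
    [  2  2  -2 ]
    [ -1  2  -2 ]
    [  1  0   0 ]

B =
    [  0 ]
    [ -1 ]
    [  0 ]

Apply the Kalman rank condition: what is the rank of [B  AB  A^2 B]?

3

AB = [[-2], [-2], [0]]
A^2B = [[-8], [-2], [-2]]
Controllability matrix C = [B  AB  A^2B] = [[0, -2, -8], [-1, -2, -2], [0, 0, -2]]
det(C) = 0·((-2)·(-2) - (-2)·0) - (-2)·((-1)·(-2) - (-2)·0) + (-8)·((-1)·0 - (-2)·0) = 0·4 - (-2)·2 + (-8)·0 = 4 ≠ 0, so rank(C) = 3.
rank(C) = 3 = n, so the pair (A, B) is completely controllable.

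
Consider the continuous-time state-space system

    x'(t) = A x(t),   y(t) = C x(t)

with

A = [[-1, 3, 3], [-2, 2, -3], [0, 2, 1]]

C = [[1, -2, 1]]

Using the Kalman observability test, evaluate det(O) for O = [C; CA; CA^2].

CA = [[3, 1, 10]]
CA^2 = [[-5, 31, 16]]
Observability matrix O = [C; CA; CA^2] = [[1, -2, 1], [3, 1, 10], [-5, 31, 16]]
Expanding along the first row, det(O) = 1·(1·16 - 10·31) - (-2)·(3·16 - 10·(-5)) + 1·(3·31 - 1·(-5)) = 1·(-294) - (-2)·98 + 1·98 = 0
Since det(O) = 0, rank(O) < 3 and the system is not completely observable.

0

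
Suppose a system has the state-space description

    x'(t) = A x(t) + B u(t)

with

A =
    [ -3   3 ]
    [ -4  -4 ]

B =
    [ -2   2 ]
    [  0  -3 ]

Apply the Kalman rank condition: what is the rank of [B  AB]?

AB = [[6, -15], [8, 4]]
Controllability matrix C = [B  AB] = [[-2, 2, 6, -15], [0, -3, 8, 4]]
Take the 2×2 submatrix of C formed by columns 1, 2: [[-2, 2], [0, -3]]. Its determinant is (-2)·(-3) - 2·0 = 6 - 0 = 6 ≠ 0.
So rank(C) ≥ 2; since C has 2 rows, rank(C) = 2.
rank(C) = 2 = n, so the pair (A, B) is completely controllable.

2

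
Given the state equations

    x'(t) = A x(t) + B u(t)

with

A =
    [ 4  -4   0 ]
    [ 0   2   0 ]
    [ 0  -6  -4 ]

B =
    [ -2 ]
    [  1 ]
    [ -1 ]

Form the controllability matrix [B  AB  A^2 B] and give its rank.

AB = [[-12], [2], [-2]]
A^2B = [[-56], [4], [-4]]
Controllability matrix C = [B  AB  A^2B] = [[-2, -12, -56], [1, 2, 4], [-1, -2, -4]]
The rows r1, r2, r3 of C are linearly dependent: r2 + r3 = 0 (check each entry), so rank(C) ≤ 2.
The 2×2 minor from rows 1, 2, columns 1, 2 is (-2)·2 - (-12)·1 = -4 - (-12) = 8 ≠ 0, so rank(C) = 2.
rank(C) = 2 < n = 3, so the pair (A, B) is not completely controllable.

2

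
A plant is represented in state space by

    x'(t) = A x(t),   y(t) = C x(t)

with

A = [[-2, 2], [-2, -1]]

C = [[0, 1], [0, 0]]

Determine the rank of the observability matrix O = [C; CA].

CA = [[-2, -1], [0, 0]]
Observability matrix O = [C; CA] = [[0, 1], [0, 0], [-2, -1], [0, 0]]
Take the 2×2 submatrix of O formed by rows 1, 3: [[0, 1], [-2, -1]]. Its determinant is 0·(-1) - 1·(-2) = 0 - (-2) = 2 ≠ 0.
So rank(O) ≥ 2; since O has 2 columns, rank(O) = 2.
rank(O) = 2 = n, so the pair (A, C) is completely observable.

2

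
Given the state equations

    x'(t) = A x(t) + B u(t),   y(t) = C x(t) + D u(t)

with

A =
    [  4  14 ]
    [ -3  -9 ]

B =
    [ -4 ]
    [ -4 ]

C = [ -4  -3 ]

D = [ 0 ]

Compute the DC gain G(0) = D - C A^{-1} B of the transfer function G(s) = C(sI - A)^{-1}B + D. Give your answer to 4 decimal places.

G(0) = C(-A)^{-1}B + D = -C A^{-1} B + D.
det A = 6, so A^{-1} = (1/6)·adj(A) = [[-3/2, -7/3], [1/2, 2/3]]
A^{-1} B = [46/3, -14/3]^T
C A^{-1} B = -142/3
G(0) = D - C A^{-1} B = 0 - (-142/3) = 142/3 ≈ 47.3333

47.3333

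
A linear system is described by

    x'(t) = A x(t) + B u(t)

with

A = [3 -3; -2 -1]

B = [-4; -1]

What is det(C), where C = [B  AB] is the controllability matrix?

AB = [[-9], [9]]
Controllability matrix C = [B  AB] = [[-4, -9], [-1, 9]]
det(C) = (-4)·9 - (-9)·(-1) = -36 - 9 = -45
Since det(C) ≠ 0, rank(C) = 2 and the system is completely controllable.

-45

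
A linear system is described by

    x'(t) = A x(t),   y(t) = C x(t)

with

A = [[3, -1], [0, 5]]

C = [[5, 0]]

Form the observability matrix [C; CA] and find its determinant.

-25

CA = [[15, -5]]
Observability matrix O = [C; CA] = [[5, 0], [15, -5]]
det(O) = 5·(-5) - 0·15 = -25 - 0 = -25
Since det(O) ≠ 0, rank(O) = 2 and the system is completely observable.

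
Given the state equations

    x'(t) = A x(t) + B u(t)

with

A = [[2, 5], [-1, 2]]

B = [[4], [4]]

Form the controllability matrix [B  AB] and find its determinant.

AB = [[28], [4]]
Controllability matrix C = [B  AB] = [[4, 28], [4, 4]]
det(C) = 4·4 - 28·4 = 16 - 112 = -96
Since det(C) ≠ 0, rank(C) = 2 and the system is completely controllable.

-96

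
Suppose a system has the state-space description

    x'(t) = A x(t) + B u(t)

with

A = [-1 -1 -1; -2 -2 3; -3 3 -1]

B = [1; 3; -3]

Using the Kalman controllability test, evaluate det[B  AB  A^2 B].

AB = [[-1], [-17], [9]]
A^2B = [[9], [63], [-57]]
Controllability matrix C = [B  AB  A^2B] = [[1, -1, 9], [3, -17, 63], [-3, 9, -57]]
Expanding along the first row, det(C) = 1·((-17)·(-57) - 63·9) - (-1)·(3·(-57) - 63·(-3)) + 9·(3·9 - (-17)·(-3)) = 1·402 - (-1)·18 + 9·(-24) = 204
Since det(C) ≠ 0, rank(C) = 3 and the system is completely controllable.

204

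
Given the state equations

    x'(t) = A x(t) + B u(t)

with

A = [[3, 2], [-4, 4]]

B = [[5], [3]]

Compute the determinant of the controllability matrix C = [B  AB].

AB = [[21], [-8]]
Controllability matrix C = [B  AB] = [[5, 21], [3, -8]]
det(C) = 5·(-8) - 21·3 = -40 - 63 = -103
Since det(C) ≠ 0, rank(C) = 2 and the system is completely controllable.

-103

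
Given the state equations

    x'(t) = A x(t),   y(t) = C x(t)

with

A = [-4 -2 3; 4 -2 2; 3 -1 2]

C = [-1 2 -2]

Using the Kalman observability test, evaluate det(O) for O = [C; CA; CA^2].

189

CA = [[6, 0, -3]]
CA^2 = [[-33, -9, 12]]
Observability matrix O = [C; CA; CA^2] = [[-1, 2, -2], [6, 0, -3], [-33, -9, 12]]
Expanding along the first row, det(O) = (-1)·(0·12 - (-3)·(-9)) - 2·(6·12 - (-3)·(-33)) + (-2)·(6·(-9) - 0·(-33)) = (-1)·(-27) - 2·(-27) + (-2)·(-54) = 189
Since det(O) ≠ 0, rank(O) = 3 and the system is completely observable.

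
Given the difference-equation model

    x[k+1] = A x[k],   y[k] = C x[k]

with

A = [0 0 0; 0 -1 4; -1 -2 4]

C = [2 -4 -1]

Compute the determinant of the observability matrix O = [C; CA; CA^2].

CA = [[1, 6, -20]]
CA^2 = [[20, 34, -56]]
Observability matrix O = [C; CA; CA^2] = [[2, -4, -1], [1, 6, -20], [20, 34, -56]]
Expanding along the first row, det(O) = 2·(6·(-56) - (-20)·34) - (-4)·(1·(-56) - (-20)·20) + (-1)·(1·34 - 6·20) = 2·344 - (-4)·344 + (-1)·(-86) = 2150
Since det(O) ≠ 0, rank(O) = 3 and the system is completely observable.

2150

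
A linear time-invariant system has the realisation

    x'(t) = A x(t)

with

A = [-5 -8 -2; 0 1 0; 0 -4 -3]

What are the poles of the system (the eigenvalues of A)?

det(sI - A) = s^3 - (tr A)s^2 + (M11 + M22 + M33)s - det A, where Mii is the 2×2 principal minor of A obtained by deleting row i and column i.
tr A = (-5) + 1 + (-3) = -7; M11 = 1·(-3) - 0·(-4) = -3 - 0 = -3; M22 = (-5)·(-3) - (-2)·0 = 15 - 0 = 15; M33 = (-5)·1 - (-8)·0 = -5 - 0 = -5; sum of minors = 7.
det A = (-5)·(1·(-3) - 0·(-4)) - (-8)·(0·(-3) - 0·0) + (-2)·(0·(-4) - 1·0) = (-5)·(-3) - (-8)·0 + (-2)·0 = 15.
So p(s) = det(sI - A) = s^3 + 7s^2 + 7s - 15.
Rational-root test: any integer root divides -15. Testing small divisors, s = 1 works: p(1) = 1 + 7 + 7 + (-15) = 0, so (s - 1) is a factor.
Dividing, p(s) = (s - 1)(s^2 + 8s + 15).
Factor s^2 + 8s + 15: two numbers with sum -8 and product 15 are -3 and -5, so s^2 + 8s + 15 = (s + 3)(s + 5).
Hence p(s) = (s - 1) (s + 3) (s + 5), with roots -5, -3, 1.
At least one eigenvalue has non-negative real part, so the system is not asymptotically stable.

-5, -3, 1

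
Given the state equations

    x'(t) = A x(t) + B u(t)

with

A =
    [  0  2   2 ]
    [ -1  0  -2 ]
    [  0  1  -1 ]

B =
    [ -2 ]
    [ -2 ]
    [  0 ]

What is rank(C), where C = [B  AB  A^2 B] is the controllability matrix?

AB = [[-4], [2], [-2]]
A^2B = [[0], [8], [4]]
Controllability matrix C = [B  AB  A^2B] = [[-2, -4, 0], [-2, 2, 8], [0, -2, 4]]
det(C) = (-2)·(2·4 - 8·(-2)) - (-4)·((-2)·4 - 8·0) + 0·((-2)·(-2) - 2·0) = (-2)·24 - (-4)·(-8) + 0·4 = -80 ≠ 0, so rank(C) = 3.
rank(C) = 3 = n, so the pair (A, B) is completely controllable.

3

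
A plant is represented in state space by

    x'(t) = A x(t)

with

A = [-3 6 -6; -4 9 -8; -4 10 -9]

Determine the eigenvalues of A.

-3, -1, 1

det(sI - A) = s^3 - (tr A)s^2 + (M11 + M22 + M33)s - det A, where Mii is the 2×2 principal minor of A obtained by deleting row i and column i.
tr A = (-3) + 9 + (-9) = -3; M11 = 9·(-9) - (-8)·10 = -81 - (-80) = -1; M22 = (-3)·(-9) - (-6)·(-4) = 27 - 24 = 3; M33 = (-3)·9 - 6·(-4) = -27 - (-24) = -3; sum of minors = -1.
det A = (-3)·(9·(-9) - (-8)·10) - 6·((-4)·(-9) - (-8)·(-4)) + (-6)·((-4)·10 - 9·(-4)) = (-3)·(-1) - 6·4 + (-6)·(-4) = 3.
So p(s) = det(sI - A) = s^3 + 3s^2 - s - 3.
Rational-root test: any integer root divides -3. Testing small divisors, s = -1 works: p(-1) = -1 + 3 + 1 + (-3) = 0, so (s + 1) is a factor.
Dividing, p(s) = (s + 1)(s^2 + 2s - 3).
Factor s^2 + 2s - 3: two numbers with sum -2 and product -3 are 1 and -3, so s^2 + 2s - 3 = (s - 1)(s + 3).
Hence p(s) = (s - 1) (s + 1) (s + 3), with roots -3, -1, 1.
At least one eigenvalue has non-negative real part, so the system is not asymptotically stable.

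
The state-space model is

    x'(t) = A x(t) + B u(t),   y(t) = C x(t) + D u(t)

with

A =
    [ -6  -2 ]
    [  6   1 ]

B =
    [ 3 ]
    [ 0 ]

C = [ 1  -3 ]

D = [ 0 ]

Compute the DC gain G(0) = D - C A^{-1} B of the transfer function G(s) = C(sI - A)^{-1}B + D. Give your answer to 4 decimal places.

-9.5000

G(0) = C(-A)^{-1}B + D = -C A^{-1} B + D.
det A = 6, so A^{-1} = (1/6)·adj(A) = [[1/6, 1/3], [-1, -1]]
A^{-1} B = [1/2, -3]^T
C A^{-1} B = 19/2
G(0) = D - C A^{-1} B = 0 - (19/2) = -19/2 ≈ -9.5000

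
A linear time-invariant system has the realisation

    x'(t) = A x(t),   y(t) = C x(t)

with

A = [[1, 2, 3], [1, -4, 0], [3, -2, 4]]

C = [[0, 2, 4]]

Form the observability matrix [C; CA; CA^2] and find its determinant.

CA = [[14, -16, 16]]
CA^2 = [[46, 60, 106]]
Observability matrix O = [C; CA; CA^2] = [[0, 2, 4], [14, -16, 16], [46, 60, 106]]
Expanding along the first row, det(O) = 0·((-16)·106 - 16·60) - 2·(14·106 - 16·46) + 4·(14·60 - (-16)·46) = 0·(-2656) - 2·748 + 4·1576 = 4808
Since det(O) ≠ 0, rank(O) = 3 and the system is completely observable.

4808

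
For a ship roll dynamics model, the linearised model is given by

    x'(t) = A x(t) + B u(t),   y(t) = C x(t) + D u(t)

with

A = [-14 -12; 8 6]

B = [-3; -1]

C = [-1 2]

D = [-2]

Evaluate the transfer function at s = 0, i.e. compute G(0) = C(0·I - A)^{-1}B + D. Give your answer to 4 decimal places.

G(0) = C(-A)^{-1}B + D = -C A^{-1} B + D.
det A = 12, so A^{-1} = (1/12)·adj(A) = [[1/2, 1], [-2/3, -7/6]]
A^{-1} B = [-5/2, 19/6]^T
C A^{-1} B = 53/6
G(0) = D - C A^{-1} B = -2 - (53/6) = -65/6 ≈ -10.8333

-10.8333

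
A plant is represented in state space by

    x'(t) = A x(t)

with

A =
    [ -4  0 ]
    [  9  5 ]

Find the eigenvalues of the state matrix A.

-4, 5

det(sI - A) = s^2 - (tr A)s + det A, with tr A = (-4) + 5 = 1 and det A = (-4)·5 - 0·9 = -20 - 0 = -20.
So p(s) = det(sI - A) = s^2 - s - 20.
Factor s^2 - s - 20: two numbers with sum 1 and product -20 are 5 and -4, so s^2 - s - 20 = (s - 5)(s + 4).
Hence p(s) = (s - 5) (s + 4), with roots -4, 5.
At least one eigenvalue has non-negative real part, so the system is not asymptotically stable.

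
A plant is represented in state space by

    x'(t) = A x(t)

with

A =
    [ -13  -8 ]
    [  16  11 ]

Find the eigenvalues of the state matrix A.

det(sI - A) = s^2 - (tr A)s + det A, with tr A = (-13) + 11 = -2 and det A = (-13)·11 - (-8)·16 = -143 - (-128) = -15.
So p(s) = det(sI - A) = s^2 + 2s - 15.
Factor s^2 + 2s - 15: two numbers with sum -2 and product -15 are 3 and -5, so s^2 + 2s - 15 = (s - 3)(s + 5).
Hence p(s) = (s - 3) (s + 5), with roots -5, 3.
At least one eigenvalue has non-negative real part, so the system is not asymptotically stable.

-5, 3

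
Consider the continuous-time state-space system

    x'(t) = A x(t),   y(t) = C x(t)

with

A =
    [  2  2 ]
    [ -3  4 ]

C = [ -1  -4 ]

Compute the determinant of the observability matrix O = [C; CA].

CA = [[10, -18]]
Observability matrix O = [C; CA] = [[-1, -4], [10, -18]]
det(O) = (-1)·(-18) - (-4)·10 = 18 - (-40) = 58
Since det(O) ≠ 0, rank(O) = 2 and the system is completely observable.

58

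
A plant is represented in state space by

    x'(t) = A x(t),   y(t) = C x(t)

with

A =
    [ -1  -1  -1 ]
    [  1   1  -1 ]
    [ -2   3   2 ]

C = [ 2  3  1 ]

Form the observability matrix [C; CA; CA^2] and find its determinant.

-262

CA = [[-1, 4, -3]]
CA^2 = [[11, -4, -9]]
Observability matrix O = [C; CA; CA^2] = [[2, 3, 1], [-1, 4, -3], [11, -4, -9]]
Expanding along the first row, det(O) = 2·(4·(-9) - (-3)·(-4)) - 3·((-1)·(-9) - (-3)·11) + 1·((-1)·(-4) - 4·11) = 2·(-48) - 3·42 + 1·(-40) = -262
Since det(O) ≠ 0, rank(O) = 3 and the system is completely observable.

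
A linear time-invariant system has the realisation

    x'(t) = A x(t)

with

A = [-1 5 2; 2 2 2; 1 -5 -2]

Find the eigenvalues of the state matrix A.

det(sI - A) = s^3 - (tr A)s^2 + (M11 + M22 + M33)s - det A, where Mii is the 2×2 principal minor of A obtained by deleting row i and column i.
tr A = (-1) + 2 + (-2) = -1; M11 = 2·(-2) - 2·(-5) = -4 - (-10) = 6; M22 = (-1)·(-2) - 2·1 = 2 - 2 = 0; M33 = (-1)·2 - 5·2 = -2 - 10 = -12; sum of minors = -6.
det A = (-1)·(2·(-2) - 2·(-5)) - 5·(2·(-2) - 2·1) + 2·(2·(-5) - 2·1) = (-1)·6 - 5·(-6) + 2·(-12) = 0.
So p(s) = det(sI - A) = s^3 + s^2 - 6s.
The constant term is 0, so p(s) = s(s^2 + s - 6).
Factor s^2 + s - 6: two numbers with sum -1 and product -6 are 2 and -3, so s^2 + s - 6 = (s - 2)(s + 3).
Hence p(s) = s (s - 2) (s + 3), with roots -3, 0, 2.
At least one eigenvalue has non-negative real part, so the system is not asymptotically stable.

-3, 0, 2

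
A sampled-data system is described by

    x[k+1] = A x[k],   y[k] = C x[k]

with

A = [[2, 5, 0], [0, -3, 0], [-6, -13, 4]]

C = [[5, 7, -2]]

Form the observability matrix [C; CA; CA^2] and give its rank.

2

CA = [[22, 30, -8]]
CA^2 = [[92, 124, -32]]
Observability matrix O = [C; CA; CA^2] = [[5, 7, -2], [22, 30, -8], [92, 124, -32]]
The columns c1, c2, c3 of O are linearly dependent: -c1 + c2 + c3 = 0 (check each entry), so rank(O) ≤ 2.
The 2×2 minor from rows 1, 2, columns 1, 2 is 5·30 - 7·22 = 150 - 154 = -4 ≠ 0, so rank(O) = 2.
rank(O) = 2 < n = 3, so the pair (A, C) is not completely observable.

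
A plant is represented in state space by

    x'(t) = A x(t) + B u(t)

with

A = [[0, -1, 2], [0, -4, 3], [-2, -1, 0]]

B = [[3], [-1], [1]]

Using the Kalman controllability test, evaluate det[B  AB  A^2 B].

-1052

AB = [[3], [7], [-5]]
A^2B = [[-17], [-43], [-13]]
Controllability matrix C = [B  AB  A^2B] = [[3, 3, -17], [-1, 7, -43], [1, -5, -13]]
Expanding along the first row, det(C) = 3·(7·(-13) - (-43)·(-5)) - 3·((-1)·(-13) - (-43)·1) + (-17)·((-1)·(-5) - 7·1) = 3·(-306) - 3·56 + (-17)·(-2) = -1052
Since det(C) ≠ 0, rank(C) = 3 and the system is completely controllable.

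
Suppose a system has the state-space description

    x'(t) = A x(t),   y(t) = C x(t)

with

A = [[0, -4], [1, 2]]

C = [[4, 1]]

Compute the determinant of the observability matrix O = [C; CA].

-57

CA = [[1, -14]]
Observability matrix O = [C; CA] = [[4, 1], [1, -14]]
det(O) = 4·(-14) - 1·1 = -56 - 1 = -57
Since det(O) ≠ 0, rank(O) = 2 and the system is completely observable.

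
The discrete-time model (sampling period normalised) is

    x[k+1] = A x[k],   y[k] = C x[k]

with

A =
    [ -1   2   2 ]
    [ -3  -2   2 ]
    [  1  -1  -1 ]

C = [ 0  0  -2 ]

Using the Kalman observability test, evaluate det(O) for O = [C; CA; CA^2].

-48

CA = [[-2, 2, 2]]
CA^2 = [[-2, -10, -2]]
Observability matrix O = [C; CA; CA^2] = [[0, 0, -2], [-2, 2, 2], [-2, -10, -2]]
Expanding along the first row, det(O) = 0·(2·(-2) - 2·(-10)) - 0·((-2)·(-2) - 2·(-2)) + (-2)·((-2)·(-10) - 2·(-2)) = 0·16 - 0·8 + (-2)·24 = -48
Since det(O) ≠ 0, rank(O) = 3 and the system is completely observable.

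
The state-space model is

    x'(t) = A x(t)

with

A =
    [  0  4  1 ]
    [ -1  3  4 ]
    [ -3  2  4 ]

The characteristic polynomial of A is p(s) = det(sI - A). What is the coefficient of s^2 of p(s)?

Expand det(sI - A) for the 3×3 matrix.
p(s) = s^3 - 7s^2 + 11s + 25.
(Check: constant term = det(-A) = (-1)^3 det A = 25; coefficient of s^2 = -tr A = -7.)
The coefficient of s^2 is -7.

-7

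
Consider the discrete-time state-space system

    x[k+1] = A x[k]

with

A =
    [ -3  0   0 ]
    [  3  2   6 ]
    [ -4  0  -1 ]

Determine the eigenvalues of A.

det(zI - A) = z^3 - (tr A)z^2 + (M11 + M22 + M33)z - det A, where Mii is the 2×2 principal minor of A obtained by deleting row i and column i.
tr A = (-3) + 2 + (-1) = -2; M11 = 2·(-1) - 6·0 = -2 - 0 = -2; M22 = (-3)·(-1) - 0·(-4) = 3 - 0 = 3; M33 = (-3)·2 - 0·3 = -6 - 0 = -6; sum of minors = -5.
det A = (-3)·(2·(-1) - 6·0) - 0·(3·(-1) - 6·(-4)) + 0·(3·0 - 2·(-4)) = (-3)·(-2) - 0·21 + 0·8 = 6.
So p(z) = det(zI - A) = z^3 + 2z^2 - 5z - 6.
Rational-root test: any integer root divides -6. Testing small divisors, z = -1 works: p(-1) = -1 + 2 + 5 + (-6) = 0, so (z + 1) is a factor.
Dividing, p(z) = (z + 1)(z^2 + z - 6).
Factor z^2 + z - 6: two numbers with sum -1 and product -6 are 2 and -3, so z^2 + z - 6 = (z - 2)(z + 3).
Hence p(z) = (z - 2) (z + 1) (z + 3), with roots -3, -1, 2.

-3, -1, 2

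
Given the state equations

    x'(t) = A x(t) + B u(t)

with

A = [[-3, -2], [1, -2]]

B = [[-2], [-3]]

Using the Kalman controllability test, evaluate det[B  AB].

28

AB = [[12], [4]]
Controllability matrix C = [B  AB] = [[-2, 12], [-3, 4]]
det(C) = (-2)·4 - 12·(-3) = -8 - (-36) = 28
Since det(C) ≠ 0, rank(C) = 2 and the system is completely controllable.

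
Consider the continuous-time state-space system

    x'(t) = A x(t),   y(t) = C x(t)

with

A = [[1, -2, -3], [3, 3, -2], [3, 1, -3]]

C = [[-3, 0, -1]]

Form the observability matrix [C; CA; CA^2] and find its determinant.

CA = [[-6, 5, 12]]
CA^2 = [[45, 39, -28]]
Observability matrix O = [C; CA; CA^2] = [[-3, 0, -1], [-6, 5, 12], [45, 39, -28]]
Expanding along the first row, det(O) = (-3)·(5·(-28) - 12·39) - 0·((-6)·(-28) - 12·45) + (-1)·((-6)·39 - 5·45) = (-3)·(-608) - 0·(-372) + (-1)·(-459) = 2283
Since det(O) ≠ 0, rank(O) = 3 and the system is completely observable.

2283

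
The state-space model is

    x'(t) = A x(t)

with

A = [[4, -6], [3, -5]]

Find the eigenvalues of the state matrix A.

-2, 1

det(sI - A) = s^2 - (tr A)s + det A, with tr A = 4 + (-5) = -1 and det A = 4·(-5) - (-6)·3 = -20 - (-18) = -2.
So p(s) = det(sI - A) = s^2 + s - 2.
Factor s^2 + s - 2: two numbers with sum -1 and product -2 are 1 and -2, so s^2 + s - 2 = (s - 1)(s + 2).
Hence p(s) = (s - 1) (s + 2), with roots -2, 1.
At least one eigenvalue has non-negative real part, so the system is not asymptotically stable.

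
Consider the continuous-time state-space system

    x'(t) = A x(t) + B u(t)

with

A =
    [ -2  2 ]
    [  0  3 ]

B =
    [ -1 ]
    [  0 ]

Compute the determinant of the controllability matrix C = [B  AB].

AB = [[2], [0]]
Controllability matrix C = [B  AB] = [[-1, 2], [0, 0]]
det(C) = (-1)·0 - 2·0 = 0 - 0 = 0
Since det(C) = 0, rank(C) < 2 and the system is not completely controllable.

0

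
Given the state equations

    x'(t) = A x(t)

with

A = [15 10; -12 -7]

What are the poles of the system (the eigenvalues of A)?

3, 5

det(sI - A) = s^2 - (tr A)s + det A, with tr A = 15 + (-7) = 8 and det A = 15·(-7) - 10·(-12) = -105 - (-120) = 15.
So p(s) = det(sI - A) = s^2 - 8s + 15.
Factor s^2 - 8s + 15: two numbers with sum 8 and product 15 are 5 and 3, so s^2 - 8s + 15 = (s - 5)(s - 3).
Hence p(s) = (s - 5) (s - 3), with roots 3, 5.
At least one eigenvalue has non-negative real part, so the system is not asymptotically stable.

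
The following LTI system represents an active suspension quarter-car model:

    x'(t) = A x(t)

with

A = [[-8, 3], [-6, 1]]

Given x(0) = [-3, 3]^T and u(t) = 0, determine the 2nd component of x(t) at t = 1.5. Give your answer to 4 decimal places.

0.5925

det(sI - A) = s^2 - (tr A)s + det A, with tr A = (-8) + 1 = -7 and det A = (-8)·1 - 3·(-6) = -8 - (-18) = 10.
So p(s) = det(sI - A) = s^2 + 7s + 10.
Factor s^2 + 7s + 10: two numbers with sum -7 and product 10 are -2 and -5, so s^2 + 7s + 10 = (s + 2)(s + 5).
Hence p(s) = (s + 2) (s + 5), with roots -5, -2.
The eigenvalues -5, -2 are distinct and real, so A is diagonalisable and x(t) = e^{At} x(0) = V diag(e^{λ_i t}) V^{-1} x(0), where the columns of V are the eigenvectors.
λ = -5: A - (-5)I = [[-3, 3], [-6, 6]]. Row 1 gives (-3)·v1 + 3·v2 = 0, so take v_1 = [1, 1]^T.
λ = -2: A - (-2)I = [[-6, 3], [-6, 3]]. Row 1 gives (-6)·v1 + 3·v2 = 0, so take v_2 = [-1, -2]^T.
V = [v_1 v_2] = [[1, -1], [1, -2]] has det V = -1, so V^{-1} = adj(V)/det V = [[2, -1], [1, -1]].
Modal coordinates z(0) = V^{-1} x(0): 2·(-3) + (-1)·3 = -9; 1·(-3) + (-1)·3 = -6; so z(0) = [-9, -6]^T.
x_2(t) = Σ_i (v_i)_2 · z_i(0) · e^{λ_i t} (row 2 of V times the modal terms).
x_2(1.5) = 1·(-9)·e^{-5·1.5} + (-2)·(-6)·e^{-2·1.5} = (-9)·0.000553 + 12·0.049787 = 0.5925.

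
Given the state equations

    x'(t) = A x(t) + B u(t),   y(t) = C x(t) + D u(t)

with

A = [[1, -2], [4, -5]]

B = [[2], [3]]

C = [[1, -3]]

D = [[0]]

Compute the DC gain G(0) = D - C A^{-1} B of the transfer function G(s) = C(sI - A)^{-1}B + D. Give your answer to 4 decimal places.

-3.6667

G(0) = C(-A)^{-1}B + D = -C A^{-1} B + D.
det A = 3, so A^{-1} = (1/3)·adj(A) = [[-5/3, 2/3], [-4/3, 1/3]]
A^{-1} B = [-4/3, -5/3]^T
C A^{-1} B = 11/3
G(0) = D - C A^{-1} B = 0 - (11/3) = -11/3 ≈ -3.6667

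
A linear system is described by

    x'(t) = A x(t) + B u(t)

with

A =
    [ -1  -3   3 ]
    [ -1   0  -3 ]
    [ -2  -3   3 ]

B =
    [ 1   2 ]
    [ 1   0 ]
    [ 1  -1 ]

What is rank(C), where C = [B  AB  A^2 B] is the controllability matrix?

AB = [[-1, -5], [-4, 1], [-2, -7]]
A^2B = [[7, -19], [7, 26], [8, -14]]
Controllability matrix C = [B  AB  A^2B] = [[1, 2, -1, -5, 7, -19], [1, 0, -4, 1, 7, 26], [1, -1, -2, -7, 8, -14]]
Take the 3×3 submatrix of C formed by columns 1, 2, 3: [[1, 2, -1], [1, 0, -4], [1, -1, -2]]. Its determinant is 1·(0·(-2) - (-4)·(-1)) - 2·(1·(-2) - (-4)·1) + (-1)·(1·(-1) - 0·1) = 1·(-4) - 2·2 + (-1)·(-1) = -7 ≠ 0.
So rank(C) ≥ 3; since C has 3 rows, rank(C) = 3.
rank(C) = 3 = n, so the pair (A, B) is completely controllable.

3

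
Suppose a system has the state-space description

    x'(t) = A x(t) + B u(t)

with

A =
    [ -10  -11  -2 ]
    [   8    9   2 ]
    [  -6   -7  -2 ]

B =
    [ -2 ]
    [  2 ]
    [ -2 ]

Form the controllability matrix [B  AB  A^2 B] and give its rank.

AB = [[2], [-2], [2]]
A^2B = [[-2], [2], [-2]]
Controllability matrix C = [B  AB  A^2B] = [[-2, 2, -2], [2, -2, 2], [-2, 2, -2]]
Every column of C is a scalar multiple of column 1 = [-2, 2, -2] (multipliers 1, -1, 1), so the columns span a one-dimensional space.
C ≠ 0, hence rank(C) = 1.
rank(C) = 1 < n = 3, so the pair (A, B) is not completely controllable.

1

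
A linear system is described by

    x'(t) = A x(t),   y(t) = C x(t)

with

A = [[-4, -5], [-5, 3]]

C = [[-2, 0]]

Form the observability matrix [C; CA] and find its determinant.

-20

CA = [[8, 10]]
Observability matrix O = [C; CA] = [[-2, 0], [8, 10]]
det(O) = (-2)·10 - 0·8 = -20 - 0 = -20
Since det(O) ≠ 0, rank(O) = 2 and the system is completely observable.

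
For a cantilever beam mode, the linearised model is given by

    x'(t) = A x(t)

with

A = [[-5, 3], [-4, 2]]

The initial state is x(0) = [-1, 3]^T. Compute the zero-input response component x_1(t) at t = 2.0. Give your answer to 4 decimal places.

det(sI - A) = s^2 - (tr A)s + det A, with tr A = (-5) + 2 = -3 and det A = (-5)·2 - 3·(-4) = -10 - (-12) = 2.
So p(s) = det(sI - A) = s^2 + 3s + 2.
Factor s^2 + 3s + 2: two numbers with sum -3 and product 2 are -1 and -2, so s^2 + 3s + 2 = (s + 1)(s + 2).
Hence p(s) = (s + 1) (s + 2), with roots -2, -1.
The eigenvalues -2, -1 are distinct and real, so A is diagonalisable and x(t) = e^{At} x(0) = V diag(e^{λ_i t}) V^{-1} x(0), where the columns of V are the eigenvectors.
λ = -2: A - (-2)I = [[-3, 3], [-4, 4]]. Row 1 gives (-3)·v1 + 3·v2 = 0, so take v_1 = [1, 1]^T.
λ = -1: A - (-1)I = [[-4, 3], [-4, 3]]. Row 1 gives (-4)·v1 + 3·v2 = 0, so take v_2 = [-3, -4]^T.
V = [v_1 v_2] = [[1, -3], [1, -4]] has det V = -1, so V^{-1} = adj(V)/det V = [[4, -3], [1, -1]].
Modal coordinates z(0) = V^{-1} x(0): 4·(-1) + (-3)·3 = -13; 1·(-1) + (-1)·3 = -4; so z(0) = [-13, -4]^T.
x_1(t) = Σ_i (v_i)_1 · z_i(0) · e^{λ_i t} (row 1 of V times the modal terms).
x_1(2.0) = 1·(-13)·e^{-2·2.0} + (-3)·(-4)·e^{-1·2.0} = (-13)·0.018316 + 12·0.135335 = 1.3859.

1.3859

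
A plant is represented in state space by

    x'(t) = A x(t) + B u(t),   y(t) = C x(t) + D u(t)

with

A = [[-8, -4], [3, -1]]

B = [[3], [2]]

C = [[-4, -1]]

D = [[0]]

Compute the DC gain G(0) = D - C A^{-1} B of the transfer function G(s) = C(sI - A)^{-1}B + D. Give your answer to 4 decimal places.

-0.2500

G(0) = C(-A)^{-1}B + D = -C A^{-1} B + D.
det A = 20, so A^{-1} = (1/20)·adj(A) = [[-1/20, 1/5], [-3/20, -2/5]]
A^{-1} B = [1/4, -5/4]^T
C A^{-1} B = 1/4
G(0) = D - C A^{-1} B = 0 - (1/4) = -1/4 ≈ -0.2500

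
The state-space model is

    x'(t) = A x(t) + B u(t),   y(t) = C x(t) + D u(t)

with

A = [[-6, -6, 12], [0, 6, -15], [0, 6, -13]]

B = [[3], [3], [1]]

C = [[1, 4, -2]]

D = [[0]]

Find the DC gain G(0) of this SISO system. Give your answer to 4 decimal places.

G(0) = C(-A)^{-1}B + D = -C A^{-1} B + D.
det A = -72, so A^{-1} = (1/-72)·adj(A) = [[-1/6, 1/12, -1/4], [0, -13/12, 5/4], [0, -1/2, 1/2]]
A^{-1} B = [-1/2, -2, -1]^T
C A^{-1} B = -13/2
G(0) = D - C A^{-1} B = 0 - (-13/2) = 13/2 ≈ 6.5000

6.5000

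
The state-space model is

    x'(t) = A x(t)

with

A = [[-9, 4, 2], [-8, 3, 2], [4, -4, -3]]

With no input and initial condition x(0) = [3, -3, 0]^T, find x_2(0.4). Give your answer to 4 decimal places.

-5.6062

det(sI - A) = s^3 - (tr A)s^2 + (M11 + M22 + M33)s - det A, where Mii is the 2×2 principal minor of A obtained by deleting row i and column i.
tr A = (-9) + 3 + (-3) = -9; M11 = 3·(-3) - 2·(-4) = -9 - (-8) = -1; M22 = (-9)·(-3) - 2·4 = 27 - 8 = 19; M33 = (-9)·3 - 4·(-8) = -27 - (-32) = 5; sum of minors = 23.
det A = (-9)·(3·(-3) - 2·(-4)) - 4·((-8)·(-3) - 2·4) + 2·((-8)·(-4) - 3·4) = (-9)·(-1) - 4·16 + 2·20 = -15.
So p(s) = det(sI - A) = s^3 + 9s^2 + 23s + 15.
Rational-root test: any integer root divides 15. Testing small divisors, s = -1 works: p(-1) = -1 + 9 + (-23) + 15 = 0, so (s + 1) is a factor.
Dividing, p(s) = (s + 1)(s^2 + 8s + 15).
Factor s^2 + 8s + 15: two numbers with sum -8 and product 15 are -3 and -5, so s^2 + 8s + 15 = (s + 3)(s + 5).
Hence p(s) = (s + 1) (s + 3) (s + 5), with roots -5, -3, -1.
The eigenvalues -5, -3, -1 are distinct and real, so A is diagonalisable and x(t) = e^{At} x(0) = V diag(e^{λ_i t}) V^{-1} x(0), where the columns of V are the eigenvectors.
λ = -5: A - (-5)I = [[-4, 4, 2], [-8, 8, 2], [4, -4, 2]]. v must be orthogonal to every row; (row 1) × (row 2) = [-8, -8, 0], so take v_1 = [1, 1, 0]^T.
λ = -3: A - (-3)I = [[-6, 4, 2], [-8, 6, 2], [4, -4, 0]]. v must be orthogonal to every row; (row 1) × (row 2) = [-4, -4, -4], so take v_2 = [1, 1, 1]^T.
λ = -1: A - (-1)I = [[-8, 4, 2], [-8, 4, 2], [4, -4, -2]]. v must be orthogonal to every row; (row 1) × (row 3) = [0, -8, 16], so take v_3 = [0, 1, -2]^T.
V = [v_1 v_2 v_3] = [[1, 1, 0], [1, 1, 1], [0, 1, -2]] has det V = -1, so V^{-1} = adj(V)/det V = [[3, -2, -1], [-2, 2, 1], [-1, 1, 0]].
Modal coordinates z(0) = V^{-1} x(0): 3·3 + (-2)·(-3) + (-1)·0 = 15; (-2)·3 + 2·(-3) + 1·0 = -12; (-1)·3 + 1·(-3) + 0·0 = -6; so z(0) = [15, -12, -6]^T.
x_2(t) = Σ_i (v_i)_2 · z_i(0) · e^{λ_i t} (row 2 of V times the modal terms).
x_2(0.4) = 1·15·e^{-5·0.4} + 1·(-12)·e^{-3·0.4} + 1·(-6)·e^{-1·0.4} = 15·0.135335 + (-12)·0.301194 + (-6)·0.670320 = -5.6062.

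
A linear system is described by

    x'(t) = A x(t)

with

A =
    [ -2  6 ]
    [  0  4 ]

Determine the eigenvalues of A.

det(sI - A) = s^2 - (tr A)s + det A, with tr A = (-2) + 4 = 2 and det A = (-2)·4 - 6·0 = -8 - 0 = -8.
So p(s) = det(sI - A) = s^2 - 2s - 8.
Factor s^2 - 2s - 8: two numbers with sum 2 and product -8 are 4 and -2, so s^2 - 2s - 8 = (s - 4)(s + 2).
Hence p(s) = (s - 4) (s + 2), with roots -2, 4.
At least one eigenvalue has non-negative real part, so the system is not asymptotically stable.

-2, 4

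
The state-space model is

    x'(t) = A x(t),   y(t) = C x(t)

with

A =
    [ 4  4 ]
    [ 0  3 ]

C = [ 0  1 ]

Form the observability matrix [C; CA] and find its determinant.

CA = [[0, 3]]
Observability matrix O = [C; CA] = [[0, 1], [0, 3]]
det(O) = 0·3 - 1·0 = 0 - 0 = 0
Since det(O) = 0, rank(O) < 2 and the system is not completely observable.

0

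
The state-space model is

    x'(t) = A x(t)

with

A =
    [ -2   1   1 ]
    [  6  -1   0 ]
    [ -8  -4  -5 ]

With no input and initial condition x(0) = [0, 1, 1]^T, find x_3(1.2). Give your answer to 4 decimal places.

-0.7943

det(sI - A) = s^3 - (tr A)s^2 + (M11 + M22 + M33)s - det A, where Mii is the 2×2 principal minor of A obtained by deleting row i and column i.
tr A = (-2) + (-1) + (-5) = -8; M11 = (-1)·(-5) - 0·(-4) = 5 - 0 = 5; M22 = (-2)·(-5) - 1·(-8) = 10 - (-8) = 18; M33 = (-2)·(-1) - 1·6 = 2 - 6 = -4; sum of minors = 19.
det A = (-2)·((-1)·(-5) - 0·(-4)) - 1·(6·(-5) - 0·(-8)) + 1·(6·(-4) - (-1)·(-8)) = (-2)·5 - 1·(-30) + 1·(-32) = -12.
So p(s) = det(sI - A) = s^3 + 8s^2 + 19s + 12.
Rational-root test: any integer root divides 12. Testing small divisors, s = -1 works: p(-1) = -1 + 8 + (-19) + 12 = 0, so (s + 1) is a factor.
Dividing, p(s) = (s + 1)(s^2 + 7s + 12).
Factor s^2 + 7s + 12: two numbers with sum -7 and product 12 are -3 and -4, so s^2 + 7s + 12 = (s + 3)(s + 4).
Hence p(s) = (s + 1) (s + 3) (s + 4), with roots -4, -3, -1.
The eigenvalues -4, -3, -1 are distinct and real, so A is diagonalisable and x(t) = e^{At} x(0) = V diag(e^{λ_i t}) V^{-1} x(0), where the columns of V are the eigenvectors.
λ = -4: A - (-4)I = [[2, 1, 1], [6, 3, 0], [-8, -4, -1]]. v must be orthogonal to every row; (row 1) × (row 2) = [-3, 6, 0], so take v_1 = [-1, 2, 0]^T.
λ = -3: A - (-3)I = [[1, 1, 1], [6, 2, 0], [-8, -4, -2]]. v must be orthogonal to every row; (row 1) × (row 2) = [-2, 6, -4], so take v_2 = [-1, 3, -2]^T.
λ = -1: A - (-1)I = [[-1, 1, 1], [6, 0, 0], [-8, -4, -4]]. v must be orthogonal to every row; (row 1) × (row 2) = [0, 6, -6], so take v_3 = [0, -1, 1]^T.
V = [v_1 v_2 v_3] = [[-1, -1, 0], [2, 3, -1], [0, -2, 1]] has det V = 1, so V^{-1} = adj(V)/det V = [[1, 1, 1], [-2, -1, -1], [-4, -2, -1]].
Modal coordinates z(0) = V^{-1} x(0): 1·0 + 1·1 + 1·1 = 2; (-2)·0 + (-1)·1 + (-1)·1 = -2; (-4)·0 + (-2)·1 + (-1)·1 = -3; so z(0) = [2, -2, -3]^T.
x_3(t) = Σ_i (v_i)_3 · z_i(0) · e^{λ_i t} (row 3 of V times the modal terms).
x_3(1.2) = 0·2·e^{-4·1.2} + (-2)·(-2)·e^{-3·1.2} + 1·(-3)·e^{-1·1.2} = 0·0.008230 + 4·0.027324 + (-3)·0.301194 = -0.7943.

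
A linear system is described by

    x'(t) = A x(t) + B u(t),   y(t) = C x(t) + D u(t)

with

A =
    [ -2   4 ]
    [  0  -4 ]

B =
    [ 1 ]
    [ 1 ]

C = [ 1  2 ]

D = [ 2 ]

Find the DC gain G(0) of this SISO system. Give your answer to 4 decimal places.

3.5000

G(0) = C(-A)^{-1}B + D = -C A^{-1} B + D.
det A = 8, so A^{-1} = (1/8)·adj(A) = [[-1/2, -1/2], [0, -1/4]]
A^{-1} B = [-1, -1/4]^T
C A^{-1} B = -3/2
G(0) = D - C A^{-1} B = 2 - (-3/2) = 7/2 ≈ 3.5000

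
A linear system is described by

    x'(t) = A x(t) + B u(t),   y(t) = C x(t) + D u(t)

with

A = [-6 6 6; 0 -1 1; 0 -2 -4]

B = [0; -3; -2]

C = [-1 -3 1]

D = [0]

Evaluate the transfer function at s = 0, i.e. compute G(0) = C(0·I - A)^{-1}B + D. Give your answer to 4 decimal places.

9.3333

G(0) = C(-A)^{-1}B + D = -C A^{-1} B + D.
det A = -36, so A^{-1} = (1/-36)·adj(A) = [[-1/6, -1/3, -1/3], [0, -2/3, -1/6], [0, 1/3, -1/6]]
A^{-1} B = [5/3, 7/3, -2/3]^T
C A^{-1} B = -28/3
G(0) = D - C A^{-1} B = 0 - (-28/3) = 28/3 ≈ 9.3333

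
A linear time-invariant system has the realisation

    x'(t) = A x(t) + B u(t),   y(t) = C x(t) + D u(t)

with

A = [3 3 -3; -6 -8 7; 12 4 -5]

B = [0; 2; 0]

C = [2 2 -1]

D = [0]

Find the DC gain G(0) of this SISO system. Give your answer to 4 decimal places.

2.6667

G(0) = C(-A)^{-1}B + D = -C A^{-1} B + D.
det A = -18, so A^{-1} = (1/-18)·adj(A) = [[-2/3, -1/6, 1/6], [-3, -7/6, 1/6], [-4, -4/3, 1/3]]
A^{-1} B = [-1/3, -7/3, -8/3]^T
C A^{-1} B = -8/3
G(0) = D - C A^{-1} B = 0 - (-8/3) = 8/3 ≈ 2.6667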